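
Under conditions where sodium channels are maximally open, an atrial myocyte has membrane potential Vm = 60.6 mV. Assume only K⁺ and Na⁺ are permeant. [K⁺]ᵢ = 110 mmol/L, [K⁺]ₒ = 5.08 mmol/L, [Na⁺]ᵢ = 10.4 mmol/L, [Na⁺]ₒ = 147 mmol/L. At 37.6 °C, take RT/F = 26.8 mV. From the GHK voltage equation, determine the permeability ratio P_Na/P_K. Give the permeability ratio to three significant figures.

Let α = P_Na/P_K. GHK: Vm = 26.8·ln[(Kₒ + α·Naₒ)/(Kᵢ + α·Naᵢ)].
e^(Vm/26.8) = e^(60.6/26.8) = 9.5945
So 9.5945·(Kᵢ + α·Naᵢ) = Kₒ + α·Naₒ → α = (9.5945·110.0 − 5.08) / (147.0 − 9.5945·10.4)
α = (1055 − 5.08) / (147.0 − 99.78) = 1050/47.22 = 22.24

22.2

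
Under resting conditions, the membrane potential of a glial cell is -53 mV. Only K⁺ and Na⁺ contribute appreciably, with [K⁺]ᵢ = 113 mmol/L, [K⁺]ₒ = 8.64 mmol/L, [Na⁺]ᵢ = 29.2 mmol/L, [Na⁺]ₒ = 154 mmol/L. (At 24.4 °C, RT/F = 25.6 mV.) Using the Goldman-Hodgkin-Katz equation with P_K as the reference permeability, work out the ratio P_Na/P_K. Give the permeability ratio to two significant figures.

0.037

Let α = P_Na/P_K. GHK: Vm = 25.6·ln[(Kₒ + α·Naₒ)/(Kᵢ + α·Naᵢ)].
e^(Vm/25.6) = e^(-53.0/25.6) = 0.12615
So 0.12615·(Kᵢ + α·Naᵢ) = Kₒ + α·Naₒ → α = (0.12615·113.0 − 8.64) / (154.0 − 0.12615·29.2)
α = (14.25 − 8.64) / (154.0 − 3.683) = 5.615/150.3 = 0.03735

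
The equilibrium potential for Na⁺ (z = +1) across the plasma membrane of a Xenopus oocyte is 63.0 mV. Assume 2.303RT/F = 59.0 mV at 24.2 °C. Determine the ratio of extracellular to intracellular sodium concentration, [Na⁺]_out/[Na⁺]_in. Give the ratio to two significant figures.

12

log₁₀([out]/[in]) = E·z/(59.0) = 63.0 × 1 / 59.0 = 1.0678
[out]/[in] = 10^(1.0678) = 11.69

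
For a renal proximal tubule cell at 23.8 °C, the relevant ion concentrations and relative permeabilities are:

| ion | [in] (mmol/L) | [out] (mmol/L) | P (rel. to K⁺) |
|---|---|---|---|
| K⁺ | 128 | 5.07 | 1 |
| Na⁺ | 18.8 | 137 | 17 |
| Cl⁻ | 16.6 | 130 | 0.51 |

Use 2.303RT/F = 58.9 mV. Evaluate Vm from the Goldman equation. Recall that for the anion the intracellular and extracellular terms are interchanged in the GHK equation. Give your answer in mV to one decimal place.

38.8 mV

Vm = 58.9 · log₁₀[(Σ P·[cation]ₒ + Σ P·[anion]ᵢ) / (Σ P·[cation]ᵢ + Σ P·[anion]ₒ)]
Numerator = 1×5.07 + 17×137 + 0.51×16.6 = 2343
Denominator = 1×128 + 17×18.8 + 0.51×130 = 513.9
Vm = 58.9 · log₁₀(4.5583) = 58.9 × (0.6588) = 38.80 mV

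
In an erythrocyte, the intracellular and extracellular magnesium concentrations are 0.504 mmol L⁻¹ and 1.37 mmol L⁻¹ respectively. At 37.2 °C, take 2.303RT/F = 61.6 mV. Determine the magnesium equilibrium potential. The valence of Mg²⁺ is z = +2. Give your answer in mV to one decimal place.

13.4 mV

E = (61.6/z) · log₁₀([Mg²⁺]_out/[Mg²⁺]_in) with z = +2.
= (61.6/2) · log₁₀(1.37/0.504) = 30.80 · log₁₀(2.718)
= 30.80 · (0.4343) = 13.38 mV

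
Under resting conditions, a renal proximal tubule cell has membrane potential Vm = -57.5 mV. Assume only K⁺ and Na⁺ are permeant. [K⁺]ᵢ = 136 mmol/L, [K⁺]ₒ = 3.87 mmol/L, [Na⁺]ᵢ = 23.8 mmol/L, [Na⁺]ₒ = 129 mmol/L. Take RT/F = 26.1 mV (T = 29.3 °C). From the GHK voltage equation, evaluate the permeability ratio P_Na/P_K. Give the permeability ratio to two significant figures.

0.088

Let α = P_Na/P_K. GHK: Vm = 26.1·ln[(Kₒ + α·Naₒ)/(Kᵢ + α·Naᵢ)].
e^(Vm/26.1) = e^(-57.5/26.1) = 0.11046
So 0.11046·(Kᵢ + α·Naᵢ) = Kₒ + α·Naₒ → α = (0.11046·136.0 − 3.87) / (129.0 − 0.11046·23.8)
α = (15.02 − 3.87) / (129.0 − 2.629) = 11.15/126.4 = 0.08826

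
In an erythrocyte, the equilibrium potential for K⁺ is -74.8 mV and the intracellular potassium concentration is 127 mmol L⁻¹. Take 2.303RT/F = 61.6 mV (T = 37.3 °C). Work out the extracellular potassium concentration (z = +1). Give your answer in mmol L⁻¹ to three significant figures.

Nernst: E = (61.6/1) · log₁₀([out]/[in]), so log₁₀([out]/[in]) = -74.8 × 1 / 61.6 = -1.2143.
[out]/[in] = 10^(-1.2143) = 0.06105.
[out] = 0.06105 × 127 = 7.754 mmol L⁻¹.

7.75 mmol L⁻¹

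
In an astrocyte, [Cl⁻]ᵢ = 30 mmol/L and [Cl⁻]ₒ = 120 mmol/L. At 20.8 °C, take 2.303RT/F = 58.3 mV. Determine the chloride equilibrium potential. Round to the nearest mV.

E = (58.3/z) · log₁₀([Cl⁻]_out/[Cl⁻]_in) with z = -1.
For an anion, dividing by z = -1 reverses the sign.
= (58.3/-1) · log₁₀(120/30) = -58.30 · log₁₀(4)
= -58.30 · (0.6021) = -35.10 mV

-35 mV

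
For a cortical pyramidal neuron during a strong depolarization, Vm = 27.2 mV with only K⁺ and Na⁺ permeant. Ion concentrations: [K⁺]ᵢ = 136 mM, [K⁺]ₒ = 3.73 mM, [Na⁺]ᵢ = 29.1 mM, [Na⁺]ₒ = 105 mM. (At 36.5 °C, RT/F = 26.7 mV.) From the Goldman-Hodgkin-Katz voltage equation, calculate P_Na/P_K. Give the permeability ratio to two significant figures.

15

Let α = P_Na/P_K. GHK: Vm = 26.7·ln[(Kₒ + α·Naₒ)/(Kᵢ + α·Naᵢ)].
e^(Vm/26.7) = e^(27.2/26.7) = 2.7697
So 2.7697·(Kᵢ + α·Naᵢ) = Kₒ + α·Naₒ → α = (2.7697·136.0 − 3.73) / (105.0 − 2.7697·29.1)
α = (376.7 − 3.73) / (105.0 − 80.6) = 372.9/24.4 = 15.28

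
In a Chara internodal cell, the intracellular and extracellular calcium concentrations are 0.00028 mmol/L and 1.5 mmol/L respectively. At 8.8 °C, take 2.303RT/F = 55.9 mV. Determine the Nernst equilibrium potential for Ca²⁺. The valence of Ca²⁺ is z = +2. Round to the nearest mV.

104 mV

E = (55.9/z) · log₁₀([Ca²⁺]_out/[Ca²⁺]_in) with z = +2.
= (55.9/2) · log₁₀(1.5/0.00028) = 27.95 · log₁₀(5357)
= 27.95 · (3.7289) = 104.22 mV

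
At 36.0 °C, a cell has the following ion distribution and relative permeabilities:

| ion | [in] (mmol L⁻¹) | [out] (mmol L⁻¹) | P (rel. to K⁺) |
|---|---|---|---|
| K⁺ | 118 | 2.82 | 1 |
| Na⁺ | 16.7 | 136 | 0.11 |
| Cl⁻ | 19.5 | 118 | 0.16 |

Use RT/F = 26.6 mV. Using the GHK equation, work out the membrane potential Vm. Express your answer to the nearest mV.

-50 mV

Vm = 26.6 · ln[(Σ P·[cation]ₒ + Σ P·[anion]ᵢ) / (Σ P·[cation]ᵢ + Σ P·[anion]ₒ)]
Numerator = 1×2.82 + 0.11×136 + 0.16×19.5 = 20.9
Denominator = 1×118 + 0.11×16.7 + 0.16×118 = 138.7
Vm = 26.6 · ln(0.15067) = 26.6 × (-1.8927) = -50.35 mV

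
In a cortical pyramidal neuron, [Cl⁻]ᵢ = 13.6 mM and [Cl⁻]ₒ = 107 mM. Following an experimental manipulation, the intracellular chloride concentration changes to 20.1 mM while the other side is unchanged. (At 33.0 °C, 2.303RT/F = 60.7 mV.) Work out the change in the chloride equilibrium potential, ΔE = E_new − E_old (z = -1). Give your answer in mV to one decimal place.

10.3 mV

E_old = (60.7/-1)·log₁₀(107/13.6) = -54.38 mV
E_new = (60.7/-1)·log₁₀(107/20.1) = -44.08 mV
ΔE = -44.08 − (-54.38) = 10.30 mV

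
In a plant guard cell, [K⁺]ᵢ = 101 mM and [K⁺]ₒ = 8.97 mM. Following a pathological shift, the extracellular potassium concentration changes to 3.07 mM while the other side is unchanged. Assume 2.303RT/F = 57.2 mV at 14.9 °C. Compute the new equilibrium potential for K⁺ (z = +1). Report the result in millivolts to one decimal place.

After the shift: [K⁺]_out = 3.07, [K⁺]_in = 101 mM.
E_new = (57.2/1)·log₁₀(3.07/101) = 57.20 · (-1.5172) = -86.78 mV

-86.8 mV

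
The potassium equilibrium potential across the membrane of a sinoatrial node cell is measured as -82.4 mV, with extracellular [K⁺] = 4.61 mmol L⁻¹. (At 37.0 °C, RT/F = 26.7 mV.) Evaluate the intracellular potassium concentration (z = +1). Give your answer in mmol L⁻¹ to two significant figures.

Nernst: E = (26.7/1) · ln([out]/[in]), so ln([out]/[in]) = -82.4 × 1 / 26.7 = -3.0861.
[out]/[in] = e^(-3.0861) = 0.04568.
[in] = 4.61 / 0.04568 = 100.9 mmol L⁻¹.

100 mmol L⁻¹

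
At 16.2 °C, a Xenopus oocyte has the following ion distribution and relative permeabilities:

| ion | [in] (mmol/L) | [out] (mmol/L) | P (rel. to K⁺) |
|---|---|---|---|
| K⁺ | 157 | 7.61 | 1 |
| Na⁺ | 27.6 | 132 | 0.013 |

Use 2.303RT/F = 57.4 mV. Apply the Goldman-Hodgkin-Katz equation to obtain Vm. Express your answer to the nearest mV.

-70 mV

Vm = 57.4 · log₁₀[(Σ P·[cation]ₒ + Σ P·[anion]ᵢ) / (Σ P·[cation]ᵢ + Σ P·[anion]ₒ)]
Numerator = 1×7.61 + 0.013×132 = 9.326
Denominator = 1×157 + 0.013×27.6 = 157.4
Vm = 57.4 · log₁₀(0.059266) = 57.4 × (-1.2272) = -70.44 mV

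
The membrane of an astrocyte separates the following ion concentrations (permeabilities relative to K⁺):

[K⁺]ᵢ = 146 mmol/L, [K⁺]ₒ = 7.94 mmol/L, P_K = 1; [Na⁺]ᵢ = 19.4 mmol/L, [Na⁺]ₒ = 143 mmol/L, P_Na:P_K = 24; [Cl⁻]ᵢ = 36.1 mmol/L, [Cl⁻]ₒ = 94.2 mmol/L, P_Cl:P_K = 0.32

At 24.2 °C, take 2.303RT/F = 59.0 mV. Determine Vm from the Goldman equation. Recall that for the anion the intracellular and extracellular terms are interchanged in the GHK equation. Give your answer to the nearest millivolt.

Vm = 59.0 · log₁₀[(Σ P·[cation]ₒ + Σ P·[anion]ᵢ) / (Σ P·[cation]ᵢ + Σ P·[anion]ₒ)]
Numerator = 1×7.94 + 24×143 + 0.32×36.1 = 3451
Denominator = 1×146 + 24×19.4 + 0.32×94.2 = 641.7
Vm = 59.0 · log₁₀(5.3783) = 59.0 × (0.7306) = 43.11 mV

43 mV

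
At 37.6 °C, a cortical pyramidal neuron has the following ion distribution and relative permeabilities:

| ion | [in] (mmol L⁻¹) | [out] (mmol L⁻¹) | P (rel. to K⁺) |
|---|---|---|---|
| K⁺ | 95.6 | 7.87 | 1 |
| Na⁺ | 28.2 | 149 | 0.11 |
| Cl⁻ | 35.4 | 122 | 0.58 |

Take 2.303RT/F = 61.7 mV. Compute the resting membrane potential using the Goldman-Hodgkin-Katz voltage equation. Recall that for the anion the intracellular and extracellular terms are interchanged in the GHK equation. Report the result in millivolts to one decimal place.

Vm = 61.7 · log₁₀[(Σ P·[cation]ₒ + Σ P·[anion]ᵢ) / (Σ P·[cation]ᵢ + Σ P·[anion]ₒ)]
Numerator = 1×7.87 + 0.11×149 + 0.58×35.4 = 44.79
Denominator = 1×95.6 + 0.11×28.2 + 0.58×122 = 169.5
Vm = 61.7 · log₁₀(0.26432) = 61.7 × (-0.5779) = -35.65 mV

-35.7 mV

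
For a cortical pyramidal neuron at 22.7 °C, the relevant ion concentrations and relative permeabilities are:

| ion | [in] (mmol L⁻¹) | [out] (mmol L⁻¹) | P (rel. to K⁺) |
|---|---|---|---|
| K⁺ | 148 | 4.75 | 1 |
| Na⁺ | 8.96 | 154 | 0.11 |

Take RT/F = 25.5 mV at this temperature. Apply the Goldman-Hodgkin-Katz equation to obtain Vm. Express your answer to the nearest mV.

Vm = 25.5 · ln[(Σ P·[cation]ₒ + Σ P·[anion]ᵢ) / (Σ P·[cation]ᵢ + Σ P·[anion]ₒ)]
Numerator = 1×4.75 + 0.11×154 = 21.69
Denominator = 1×148 + 0.11×8.96 = 149
Vm = 25.5 · ln(0.14558) = 25.5 × (-1.9270) = -49.14 mV

-49 mV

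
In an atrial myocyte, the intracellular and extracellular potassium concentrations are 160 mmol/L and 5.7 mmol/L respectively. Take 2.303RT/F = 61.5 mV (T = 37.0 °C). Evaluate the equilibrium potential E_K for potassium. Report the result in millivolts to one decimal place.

-89.1 mV

E = (61.5/z) · log₁₀([K⁺]_out/[K⁺]_in) with z = +1.
= (61.5/1) · log₁₀(5.7/160) = 61.50 · log₁₀(0.03563)
= 61.50 · (-1.4482) = -89.07 mV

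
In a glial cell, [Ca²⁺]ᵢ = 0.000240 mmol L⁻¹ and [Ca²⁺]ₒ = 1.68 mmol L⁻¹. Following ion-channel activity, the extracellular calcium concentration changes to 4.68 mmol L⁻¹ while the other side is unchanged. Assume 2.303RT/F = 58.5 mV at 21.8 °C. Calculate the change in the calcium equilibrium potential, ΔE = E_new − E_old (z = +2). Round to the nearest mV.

E_old = (58.5/2)·log₁₀(1.68/0.000240) = 112.47 mV
E_new = (58.5/2)·log₁₀(4.68/0.000240) = 125.48 mV
ΔE = 125.48 − (112.47) = 13.01 mV

13 mV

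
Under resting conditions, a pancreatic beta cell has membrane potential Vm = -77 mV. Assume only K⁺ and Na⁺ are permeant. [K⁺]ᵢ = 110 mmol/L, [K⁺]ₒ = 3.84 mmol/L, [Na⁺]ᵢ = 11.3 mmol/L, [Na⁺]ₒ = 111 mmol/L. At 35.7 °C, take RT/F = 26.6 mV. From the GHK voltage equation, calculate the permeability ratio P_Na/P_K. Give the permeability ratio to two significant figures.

Let α = P_Na/P_K. GHK: Vm = 26.6·ln[(Kₒ + α·Naₒ)/(Kᵢ + α·Naᵢ)].
e^(Vm/26.6) = e^(-77.0/26.6) = 0.055314
So 0.055314·(Kᵢ + α·Naᵢ) = Kₒ + α·Naₒ → α = (0.055314·110.0 − 3.84) / (111.0 − 0.055314·11.3)
α = (6.084 − 3.84) / (111.0 − 0.625) = 2.244/110.4 = 0.02034

0.020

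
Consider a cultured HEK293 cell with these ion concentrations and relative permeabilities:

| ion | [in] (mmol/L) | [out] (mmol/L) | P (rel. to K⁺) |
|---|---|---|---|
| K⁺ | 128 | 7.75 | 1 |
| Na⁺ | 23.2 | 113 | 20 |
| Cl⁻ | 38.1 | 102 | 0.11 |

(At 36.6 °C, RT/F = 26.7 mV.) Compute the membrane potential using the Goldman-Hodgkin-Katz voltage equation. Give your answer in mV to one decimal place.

35.4 mV

Vm = 26.7 · ln[(Σ P·[cation]ₒ + Σ P·[anion]ᵢ) / (Σ P·[cation]ᵢ + Σ P·[anion]ₒ)]
Numerator = 1×7.75 + 20×113 + 0.11×38.1 = 2272
Denominator = 1×128 + 20×23.2 + 0.11×102 = 603.2
Vm = 26.7 · ln(3.7664) = 26.7 × (1.3261) = 35.41 mV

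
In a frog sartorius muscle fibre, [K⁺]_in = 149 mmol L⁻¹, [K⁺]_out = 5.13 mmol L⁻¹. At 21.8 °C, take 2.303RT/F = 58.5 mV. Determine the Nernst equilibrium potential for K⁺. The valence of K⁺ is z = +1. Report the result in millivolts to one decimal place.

E = (58.5/z) · log₁₀([K⁺]_out/[K⁺]_in) with z = +1.
= (58.5/1) · log₁₀(5.13/149) = 58.50 · log₁₀(0.03443)
= 58.50 · (-1.4631) = -85.59 mV

-85.6 mV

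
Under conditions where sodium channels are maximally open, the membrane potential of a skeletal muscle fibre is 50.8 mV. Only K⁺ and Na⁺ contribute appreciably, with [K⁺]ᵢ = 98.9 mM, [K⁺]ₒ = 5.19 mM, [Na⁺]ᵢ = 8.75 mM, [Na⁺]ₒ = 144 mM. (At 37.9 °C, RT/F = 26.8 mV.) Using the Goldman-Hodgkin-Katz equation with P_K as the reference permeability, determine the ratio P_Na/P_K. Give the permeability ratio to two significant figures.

7.6

Let α = P_Na/P_K. GHK: Vm = 26.8·ln[(Kₒ + α·Naₒ)/(Kᵢ + α·Naᵢ)].
e^(Vm/26.8) = e^(50.8/26.8) = 6.656
So 6.656·(Kᵢ + α·Naᵢ) = Kₒ + α·Naₒ → α = (6.656·98.9 − 5.19) / (144.0 − 6.656·8.75)
α = (658.3 − 5.19) / (144.0 − 58.24) = 653.1/85.76 = 7.615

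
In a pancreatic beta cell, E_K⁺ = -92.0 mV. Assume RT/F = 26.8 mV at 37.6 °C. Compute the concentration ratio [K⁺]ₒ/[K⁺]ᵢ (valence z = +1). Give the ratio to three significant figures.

ln([out]/[in]) = E·z/(26.8) = -92.0 × 1 / 26.8 = -3.4328
[out]/[in] = e^(-3.4328) = 0.0323

0.0323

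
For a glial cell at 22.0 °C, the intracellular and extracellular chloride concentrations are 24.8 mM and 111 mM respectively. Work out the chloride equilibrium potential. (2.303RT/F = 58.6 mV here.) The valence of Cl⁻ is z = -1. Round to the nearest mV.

E = (58.6/z) · log₁₀([Cl⁻]_out/[Cl⁻]_in) with z = -1.
For an anion, dividing by z = -1 reverses the sign.
= (58.6/-1) · log₁₀(111/24.8) = -58.60 · log₁₀(4.476)
= -58.60 · (0.6509) = -38.14 mV

-38 mV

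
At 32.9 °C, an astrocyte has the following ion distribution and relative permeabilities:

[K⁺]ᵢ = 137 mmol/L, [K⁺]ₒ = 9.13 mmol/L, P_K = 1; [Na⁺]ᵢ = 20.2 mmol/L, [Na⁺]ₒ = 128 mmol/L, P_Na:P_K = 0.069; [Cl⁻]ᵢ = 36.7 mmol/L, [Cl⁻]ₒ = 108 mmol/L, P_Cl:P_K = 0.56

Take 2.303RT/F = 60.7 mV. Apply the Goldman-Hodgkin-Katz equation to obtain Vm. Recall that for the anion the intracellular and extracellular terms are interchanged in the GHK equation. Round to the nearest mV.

Vm = 60.7 · log₁₀[(Σ P·[cation]ₒ + Σ P·[anion]ᵢ) / (Σ P·[cation]ᵢ + Σ P·[anion]ₒ)]
Numerator = 1×9.13 + 0.069×128 + 0.56×36.7 = 38.51
Denominator = 1×137 + 0.069×20.2 + 0.56×108 = 198.9
Vm = 60.7 · log₁₀(0.19366) = 60.7 × (-0.7130) = -43.28 mV

-43 mV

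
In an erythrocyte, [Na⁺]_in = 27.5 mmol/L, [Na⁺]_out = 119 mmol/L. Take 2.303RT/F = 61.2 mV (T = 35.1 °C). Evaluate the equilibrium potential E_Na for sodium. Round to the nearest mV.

E = (61.2/z) · log₁₀([Na⁺]_out/[Na⁺]_in) with z = +1.
= (61.2/1) · log₁₀(119/27.5) = 61.20 · log₁₀(4.327)
= 61.20 · (0.6362) = 38.94 mV

39 mV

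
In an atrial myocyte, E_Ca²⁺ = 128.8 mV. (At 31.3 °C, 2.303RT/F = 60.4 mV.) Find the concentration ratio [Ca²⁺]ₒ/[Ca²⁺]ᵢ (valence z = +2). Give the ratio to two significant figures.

log₁₀([out]/[in]) = E·z/(60.4) = 128.8 × 2 / 60.4 = 4.2649
[out]/[in] = 10^(4.2649) = 1.84e+04

18000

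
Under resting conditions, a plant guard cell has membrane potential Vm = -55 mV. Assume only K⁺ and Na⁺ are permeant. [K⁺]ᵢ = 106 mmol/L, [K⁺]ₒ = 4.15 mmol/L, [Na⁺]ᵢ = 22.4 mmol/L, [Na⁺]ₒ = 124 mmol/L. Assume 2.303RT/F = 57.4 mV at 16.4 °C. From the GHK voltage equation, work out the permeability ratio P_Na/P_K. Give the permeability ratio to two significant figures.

0.062

Let α = P_Na/P_K. GHK: Vm = 57.4·log₁₀[(Kₒ + α·Naₒ)/(Kᵢ + α·Naᵢ)].
10^(Vm/57.4) = 10^(-55.0/57.4) = 0.11011
So 0.11011·(Kᵢ + α·Naᵢ) = Kₒ + α·Naₒ → α = (0.11011·106.0 − 4.15) / (124.0 − 0.11011·22.4)
α = (11.67 − 4.15) / (124.0 − 2.466) = 7.521/121.5 = 0.06189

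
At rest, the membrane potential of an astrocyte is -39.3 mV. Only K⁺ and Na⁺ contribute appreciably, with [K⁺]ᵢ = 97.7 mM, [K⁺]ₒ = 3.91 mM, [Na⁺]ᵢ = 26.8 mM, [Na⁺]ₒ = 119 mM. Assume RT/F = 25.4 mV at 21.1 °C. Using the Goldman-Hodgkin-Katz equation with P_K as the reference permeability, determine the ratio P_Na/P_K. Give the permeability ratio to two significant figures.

0.15

Let α = P_Na/P_K. GHK: Vm = 25.4·ln[(Kₒ + α·Naₒ)/(Kᵢ + α·Naᵢ)].
e^(Vm/25.4) = e^(-39.3/25.4) = 0.21283
So 0.21283·(Kᵢ + α·Naᵢ) = Kₒ + α·Naₒ → α = (0.21283·97.7 − 3.91) / (119.0 − 0.21283·26.8)
α = (20.79 − 3.91) / (119.0 − 5.704) = 16.88/113.3 = 0.149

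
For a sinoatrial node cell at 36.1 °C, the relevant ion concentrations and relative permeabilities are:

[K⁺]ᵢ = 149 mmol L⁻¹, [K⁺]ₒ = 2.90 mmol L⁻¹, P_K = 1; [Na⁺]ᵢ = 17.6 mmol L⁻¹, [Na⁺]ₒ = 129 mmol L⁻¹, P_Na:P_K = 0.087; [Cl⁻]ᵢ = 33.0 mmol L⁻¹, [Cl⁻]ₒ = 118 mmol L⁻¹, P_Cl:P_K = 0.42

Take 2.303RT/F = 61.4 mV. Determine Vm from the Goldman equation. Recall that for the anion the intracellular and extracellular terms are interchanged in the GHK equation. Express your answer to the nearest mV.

-52 mV

Vm = 61.4 · log₁₀[(Σ P·[cation]ₒ + Σ P·[anion]ᵢ) / (Σ P·[cation]ᵢ + Σ P·[anion]ₒ)]
Numerator = 1×2.90 + 0.087×129 + 0.42×33.0 = 27.98
Denominator = 1×149 + 0.087×17.6 + 0.42×118 = 200.1
Vm = 61.4 · log₁₀(0.13985) = 61.4 × (-0.8543) = -52.46 mV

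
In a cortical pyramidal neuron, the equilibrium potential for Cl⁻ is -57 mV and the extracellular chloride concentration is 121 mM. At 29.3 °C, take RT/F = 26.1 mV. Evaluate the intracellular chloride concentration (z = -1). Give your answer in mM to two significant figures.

Nernst: E = (26.1/-1) · ln([out]/[in]), so ln([out]/[in]) = -57.0 × -1 / 26.1 = 2.1839.
[out]/[in] = e^(2.1839) = 8.881.
[in] = 121 / 8.881 = 13.62 mM.

14 mM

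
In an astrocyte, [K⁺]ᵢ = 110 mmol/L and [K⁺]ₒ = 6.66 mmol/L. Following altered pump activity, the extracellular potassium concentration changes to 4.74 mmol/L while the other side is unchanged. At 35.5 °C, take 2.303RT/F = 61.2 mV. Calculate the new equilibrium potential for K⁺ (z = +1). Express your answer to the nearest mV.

After the shift: [K⁺]_out = 4.74, [K⁺]_in = 110 mmol/L.
E_new = (61.2/1)·log₁₀(4.74/110) = 61.20 · (-1.3656) = -83.58 mV

-84 mV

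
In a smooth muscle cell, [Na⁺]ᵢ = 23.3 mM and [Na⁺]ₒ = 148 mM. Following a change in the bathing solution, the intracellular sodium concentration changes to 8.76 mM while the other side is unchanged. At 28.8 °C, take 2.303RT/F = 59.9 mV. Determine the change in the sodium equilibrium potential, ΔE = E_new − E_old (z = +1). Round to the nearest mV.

25 mV

E_old = (59.9/1)·log₁₀(148/23.3) = 48.09 mV
E_new = (59.9/1)·log₁₀(148/8.76) = 73.54 mV
ΔE = 73.54 − (48.09) = 25.45 mV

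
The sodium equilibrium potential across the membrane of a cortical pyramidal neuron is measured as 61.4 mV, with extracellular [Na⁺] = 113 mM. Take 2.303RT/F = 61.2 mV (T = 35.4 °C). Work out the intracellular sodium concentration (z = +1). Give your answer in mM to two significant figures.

Nernst: E = (61.2/1) · log₁₀([out]/[in]), so log₁₀([out]/[in]) = 61.4 × 1 / 61.2 = 1.0033.
[out]/[in] = 10^(1.0033) = 10.08.
[in] = 113 / 10.08 = 11.22 mM.

11 mM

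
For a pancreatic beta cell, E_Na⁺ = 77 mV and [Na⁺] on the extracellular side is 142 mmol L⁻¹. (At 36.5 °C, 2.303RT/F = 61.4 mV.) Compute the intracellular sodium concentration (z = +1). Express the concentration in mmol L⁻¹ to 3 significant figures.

7.91 mmol L⁻¹

Nernst: E = (61.4/1) · log₁₀([out]/[in]), so log₁₀([out]/[in]) = 77.0 × 1 / 61.4 = 1.2541.
[out]/[in] = 10^(1.2541) = 17.95.
[in] = 142 / 17.95 = 7.911 mmol L⁻¹.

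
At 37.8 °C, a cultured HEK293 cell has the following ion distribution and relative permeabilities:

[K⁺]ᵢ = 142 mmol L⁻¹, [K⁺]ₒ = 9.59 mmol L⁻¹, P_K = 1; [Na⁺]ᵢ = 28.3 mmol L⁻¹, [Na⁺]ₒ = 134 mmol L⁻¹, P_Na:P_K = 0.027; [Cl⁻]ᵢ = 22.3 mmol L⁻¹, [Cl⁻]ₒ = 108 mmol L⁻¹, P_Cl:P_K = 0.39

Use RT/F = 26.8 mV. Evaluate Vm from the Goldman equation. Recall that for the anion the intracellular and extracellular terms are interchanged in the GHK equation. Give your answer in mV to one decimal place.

Vm = 26.8 · ln[(Σ P·[cation]ₒ + Σ P·[anion]ᵢ) / (Σ P·[cation]ᵢ + Σ P·[anion]ₒ)]
Numerator = 1×9.59 + 0.027×134 + 0.39×22.3 = 21.91
Denominator = 1×142 + 0.027×28.3 + 0.39×108 = 184.9
Vm = 26.8 · ln(0.11848) = 26.8 × (-2.1330) = -57.16 mV

-57.2 mV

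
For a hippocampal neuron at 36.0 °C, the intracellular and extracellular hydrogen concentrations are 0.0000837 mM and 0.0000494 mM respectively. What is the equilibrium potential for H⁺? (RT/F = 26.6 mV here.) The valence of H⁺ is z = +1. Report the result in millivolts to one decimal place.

E = (26.6/z) · ln([H⁺]_out/[H⁺]_in) with z = +1.
= (26.6/1) · ln(0.0000494/0.0000837) = 26.60 · ln(0.5902)
= 26.60 · (-0.5273) = -14.03 mV

-14.0 mV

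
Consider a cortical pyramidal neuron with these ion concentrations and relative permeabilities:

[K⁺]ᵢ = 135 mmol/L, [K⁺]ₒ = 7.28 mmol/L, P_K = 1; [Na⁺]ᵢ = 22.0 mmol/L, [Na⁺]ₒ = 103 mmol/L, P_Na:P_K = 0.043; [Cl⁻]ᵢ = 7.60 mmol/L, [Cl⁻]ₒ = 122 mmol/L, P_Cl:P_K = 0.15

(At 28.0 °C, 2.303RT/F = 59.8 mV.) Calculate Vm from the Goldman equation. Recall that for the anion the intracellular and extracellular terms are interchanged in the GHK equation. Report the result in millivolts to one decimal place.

-64.5 mV

Vm = 59.8 · log₁₀[(Σ P·[cation]ₒ + Σ P·[anion]ᵢ) / (Σ P·[cation]ᵢ + Σ P·[anion]ₒ)]
Numerator = 1×7.28 + 0.043×103 + 0.15×7.60 = 12.85
Denominator = 1×135 + 0.043×22.0 + 0.15×122 = 154.2
Vm = 59.8 · log₁₀(0.083302) = 59.8 × (-1.0793) = -64.54 mV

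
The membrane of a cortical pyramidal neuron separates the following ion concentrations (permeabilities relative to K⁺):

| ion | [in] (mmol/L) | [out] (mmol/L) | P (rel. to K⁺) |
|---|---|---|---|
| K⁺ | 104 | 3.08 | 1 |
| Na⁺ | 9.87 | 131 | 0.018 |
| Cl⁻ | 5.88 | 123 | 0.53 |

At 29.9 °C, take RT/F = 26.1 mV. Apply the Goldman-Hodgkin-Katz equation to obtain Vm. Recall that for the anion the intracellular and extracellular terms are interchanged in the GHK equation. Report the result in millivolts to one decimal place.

Vm = 26.1 · ln[(Σ P·[cation]ₒ + Σ P·[anion]ᵢ) / (Σ P·[cation]ᵢ + Σ P·[anion]ₒ)]
Numerator = 1×3.08 + 0.018×131 + 0.53×5.88 = 8.554
Denominator = 1×104 + 0.018×9.87 + 0.53×123 = 169.4
Vm = 26.1 · ln(0.050508) = 26.1 × (-2.9856) = -77.92 mV

-77.9 mV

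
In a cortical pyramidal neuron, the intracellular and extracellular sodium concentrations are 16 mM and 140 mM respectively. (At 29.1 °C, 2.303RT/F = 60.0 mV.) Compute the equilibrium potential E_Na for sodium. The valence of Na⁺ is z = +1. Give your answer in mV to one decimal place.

56.5 mV

E = (60.0/z) · log₁₀([Na⁺]_out/[Na⁺]_in) with z = +1.
= (60.0/1) · log₁₀(140/16) = 60.00 · log₁₀(8.75)
= 60.00 · (0.9420) = 56.52 mV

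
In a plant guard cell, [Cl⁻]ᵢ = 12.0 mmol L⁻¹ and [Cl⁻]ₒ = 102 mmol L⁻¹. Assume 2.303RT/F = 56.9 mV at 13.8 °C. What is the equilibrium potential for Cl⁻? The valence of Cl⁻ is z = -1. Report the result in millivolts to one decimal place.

E = (56.9/z) · log₁₀([Cl⁻]_out/[Cl⁻]_in) with z = -1.
For an anion, dividing by z = -1 reverses the sign.
= (56.9/-1) · log₁₀(102/12.0) = -56.90 · log₁₀(8.5)
= -56.90 · (0.9294) = -52.88 mV

-52.9 mV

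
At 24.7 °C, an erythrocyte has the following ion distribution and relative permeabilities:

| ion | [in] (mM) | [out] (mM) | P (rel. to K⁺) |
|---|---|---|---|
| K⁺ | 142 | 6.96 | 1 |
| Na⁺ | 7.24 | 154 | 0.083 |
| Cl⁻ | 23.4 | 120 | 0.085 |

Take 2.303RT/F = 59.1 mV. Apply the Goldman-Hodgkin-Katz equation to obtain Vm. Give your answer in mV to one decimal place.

Vm = 59.1 · log₁₀[(Σ P·[cation]ₒ + Σ P·[anion]ᵢ) / (Σ P·[cation]ᵢ + Σ P·[anion]ₒ)]
Numerator = 1×6.96 + 0.083×154 + 0.085×23.4 = 21.73
Denominator = 1×142 + 0.083×7.24 + 0.085×120 = 152.8
Vm = 59.1 · log₁₀(0.14222) = 59.1 × (-0.8470) = -50.06 mV

-50.1 mV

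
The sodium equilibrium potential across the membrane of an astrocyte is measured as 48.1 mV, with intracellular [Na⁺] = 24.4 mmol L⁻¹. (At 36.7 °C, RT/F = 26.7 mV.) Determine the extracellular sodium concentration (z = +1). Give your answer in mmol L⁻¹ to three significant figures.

Nernst: E = (26.7/1) · ln([out]/[in]), so ln([out]/[in]) = 48.1 × 1 / 26.7 = 1.8015.
[out]/[in] = e^(1.8015) = 6.059.
[out] = 6.059 × 24.4 = 147.8 mmol L⁻¹.

148 mmol L⁻¹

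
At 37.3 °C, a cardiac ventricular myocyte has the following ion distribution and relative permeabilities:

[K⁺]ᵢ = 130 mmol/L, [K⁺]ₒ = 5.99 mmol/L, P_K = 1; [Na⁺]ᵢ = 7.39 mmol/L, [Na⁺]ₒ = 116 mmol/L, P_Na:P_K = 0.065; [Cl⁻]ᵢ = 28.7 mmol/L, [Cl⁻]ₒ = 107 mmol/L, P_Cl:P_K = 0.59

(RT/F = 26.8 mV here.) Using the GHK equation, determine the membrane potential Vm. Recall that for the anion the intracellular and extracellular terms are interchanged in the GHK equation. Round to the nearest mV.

Vm = 26.8 · ln[(Σ P·[cation]ₒ + Σ P·[anion]ᵢ) / (Σ P·[cation]ᵢ + Σ P·[anion]ₒ)]
Numerator = 1×5.99 + 0.065×116 + 0.59×28.7 = 30.46
Denominator = 1×130 + 0.065×7.39 + 0.59×107 = 193.6
Vm = 26.8 · ln(0.15734) = 26.8 × (-1.8493) = -49.56 mV

-50 mV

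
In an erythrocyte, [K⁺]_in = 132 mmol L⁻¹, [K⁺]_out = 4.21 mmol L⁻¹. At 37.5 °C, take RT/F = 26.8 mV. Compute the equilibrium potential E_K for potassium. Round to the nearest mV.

-92 mV

E = (26.8/z) · ln([K⁺]_out/[K⁺]_in) with z = +1.
= (26.8/1) · ln(4.21/132) = 26.80 · ln(0.03189)
= 26.80 · (-3.4453) = -92.34 mV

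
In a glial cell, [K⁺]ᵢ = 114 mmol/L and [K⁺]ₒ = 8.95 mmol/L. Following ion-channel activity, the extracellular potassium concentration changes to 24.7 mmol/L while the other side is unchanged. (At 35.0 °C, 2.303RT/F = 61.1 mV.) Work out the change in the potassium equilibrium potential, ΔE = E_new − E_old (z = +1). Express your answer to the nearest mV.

E_old = (61.1/1)·log₁₀(8.95/114) = -67.52 mV
E_new = (61.1/1)·log₁₀(24.7/114) = -40.58 mV
ΔE = -40.58 − (-67.52) = 26.94 mV

27 mV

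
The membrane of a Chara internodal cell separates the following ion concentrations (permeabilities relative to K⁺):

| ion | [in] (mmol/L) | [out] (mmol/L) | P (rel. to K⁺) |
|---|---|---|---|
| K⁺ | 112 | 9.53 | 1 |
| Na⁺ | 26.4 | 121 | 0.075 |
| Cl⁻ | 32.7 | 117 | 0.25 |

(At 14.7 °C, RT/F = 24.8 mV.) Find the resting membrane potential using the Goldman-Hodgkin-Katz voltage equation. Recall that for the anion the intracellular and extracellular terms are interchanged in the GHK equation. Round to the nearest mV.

-42 mV

Vm = 24.8 · ln[(Σ P·[cation]ₒ + Σ P·[anion]ᵢ) / (Σ P·[cation]ᵢ + Σ P·[anion]ₒ)]
Numerator = 1×9.53 + 0.075×121 + 0.25×32.7 = 26.78
Denominator = 1×112 + 0.075×26.4 + 0.25×117 = 143.2
Vm = 24.8 · ln(0.18697) = 24.8 × (-1.6768) = -41.58 mV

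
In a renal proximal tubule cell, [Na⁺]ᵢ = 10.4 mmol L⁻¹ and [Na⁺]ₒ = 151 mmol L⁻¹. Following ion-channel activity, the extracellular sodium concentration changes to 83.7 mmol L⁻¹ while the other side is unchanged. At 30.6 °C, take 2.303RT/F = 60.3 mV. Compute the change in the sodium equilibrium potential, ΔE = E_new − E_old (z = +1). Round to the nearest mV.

-15 mV

E_old = (60.3/1)·log₁₀(151/10.4) = 70.07 mV
E_new = (60.3/1)·log₁₀(83.7/10.4) = 54.61 mV
ΔE = 54.61 − (70.07) = -15.45 mV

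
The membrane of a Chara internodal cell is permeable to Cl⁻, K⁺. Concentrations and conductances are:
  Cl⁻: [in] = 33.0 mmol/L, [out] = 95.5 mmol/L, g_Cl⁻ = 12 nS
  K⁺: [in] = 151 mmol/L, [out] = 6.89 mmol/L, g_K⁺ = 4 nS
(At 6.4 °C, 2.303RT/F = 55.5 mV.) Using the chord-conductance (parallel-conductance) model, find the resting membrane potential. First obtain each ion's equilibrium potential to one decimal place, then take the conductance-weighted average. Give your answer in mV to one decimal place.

E_Cl⁻ = (55.5/-1)·log₁₀(95.5/33.0) = -25.6 mV
E_K⁺ = (55.5/1)·log₁₀(6.89/151) = -74.4 mV
Vm = (Σ gᵢEᵢ)/(Σ gᵢ) = (12·-25.6 + 4·-74.4) / (12 + 4)
= -604.80 / 16 = -37.80 mV

-37.8 mV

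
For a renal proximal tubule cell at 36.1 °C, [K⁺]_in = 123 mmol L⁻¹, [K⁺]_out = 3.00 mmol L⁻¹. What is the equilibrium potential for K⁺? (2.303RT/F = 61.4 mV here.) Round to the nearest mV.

-99 mV

E = (61.4/z) · log₁₀([K⁺]_out/[K⁺]_in) with z = +1.
= (61.4/1) · log₁₀(3.00/123) = 61.40 · log₁₀(0.02439)
= 61.40 · (-1.6128) = -99.02 mV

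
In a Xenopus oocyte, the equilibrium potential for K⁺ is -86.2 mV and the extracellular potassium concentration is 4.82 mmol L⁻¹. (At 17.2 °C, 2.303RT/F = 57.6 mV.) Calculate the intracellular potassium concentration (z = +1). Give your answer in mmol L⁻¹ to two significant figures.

150 mmol L⁻¹

Nernst: E = (57.6/1) · log₁₀([out]/[in]), so log₁₀([out]/[in]) = -86.2 × 1 / 57.6 = -1.4965.
[out]/[in] = 10^(-1.4965) = 0.03188.
[in] = 4.82 / 0.03188 = 151.2 mmol L⁻¹.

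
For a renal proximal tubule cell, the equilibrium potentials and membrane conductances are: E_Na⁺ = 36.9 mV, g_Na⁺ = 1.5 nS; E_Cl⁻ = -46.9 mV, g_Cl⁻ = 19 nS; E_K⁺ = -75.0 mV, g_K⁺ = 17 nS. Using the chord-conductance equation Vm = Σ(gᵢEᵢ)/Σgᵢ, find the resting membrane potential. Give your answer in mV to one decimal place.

-56.3 mV

Σ gᵢEᵢ = 1.5·(36.9) + 19·(-46.9) + 17·(-75.0) = -2110.75
Σ gᵢ = 1.5 + 19 + 17 = 37.5
Vm = -2110.75 / 37.5 = -56.29 mV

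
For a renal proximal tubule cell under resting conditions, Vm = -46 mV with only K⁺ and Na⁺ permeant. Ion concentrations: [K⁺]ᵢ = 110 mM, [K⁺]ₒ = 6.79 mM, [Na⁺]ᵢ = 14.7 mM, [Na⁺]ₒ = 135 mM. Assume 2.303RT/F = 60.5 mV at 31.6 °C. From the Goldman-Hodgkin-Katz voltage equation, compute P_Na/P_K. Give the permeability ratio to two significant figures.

Let α = P_Na/P_K. GHK: Vm = 60.5·log₁₀[(Kₒ + α·Naₒ)/(Kᵢ + α·Naᵢ)].
10^(Vm/60.5) = 10^(-46.0/60.5) = 0.17365
So 0.17365·(Kᵢ + α·Naᵢ) = Kₒ + α·Naₒ → α = (0.17365·110.0 − 6.79) / (135.0 − 0.17365·14.7)
α = (19.1 − 6.79) / (135.0 − 2.553) = 12.31/132.4 = 0.09295

0.093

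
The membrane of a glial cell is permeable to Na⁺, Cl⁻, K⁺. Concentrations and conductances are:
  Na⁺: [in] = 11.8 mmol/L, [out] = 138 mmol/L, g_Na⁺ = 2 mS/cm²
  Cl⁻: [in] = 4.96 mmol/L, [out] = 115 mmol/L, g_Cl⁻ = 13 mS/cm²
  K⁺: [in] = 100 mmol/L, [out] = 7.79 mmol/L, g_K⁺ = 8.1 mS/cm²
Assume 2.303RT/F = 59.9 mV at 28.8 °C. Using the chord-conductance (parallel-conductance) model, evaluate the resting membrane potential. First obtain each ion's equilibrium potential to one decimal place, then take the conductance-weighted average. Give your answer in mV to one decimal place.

-63.8 mV

E_Na⁺ = (59.9/1)·log₁₀(138/11.8) = 64.0 mV
E_Cl⁻ = (59.9/-1)·log₁₀(115/4.96) = -81.8 mV
E_K⁺ = (59.9/1)·log₁₀(7.79/100) = -66.4 mV
Vm = (Σ gᵢEᵢ)/(Σ gᵢ) = (2·64.0 + 13·-81.8 + 8.1·-66.4) / (2 + 13 + 8.1)
= -1473.24 / 23.1 = -63.78 mV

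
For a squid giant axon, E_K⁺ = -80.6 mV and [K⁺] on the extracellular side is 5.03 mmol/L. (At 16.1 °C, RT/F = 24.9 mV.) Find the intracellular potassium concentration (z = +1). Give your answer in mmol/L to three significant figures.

Nernst: E = (24.9/1) · ln([out]/[in]), so ln([out]/[in]) = -80.6 × 1 / 24.9 = -3.2369.
[out]/[in] = e^(-3.2369) = 0.03928.
[in] = 5.03 / 0.03928 = 128 mmol/L.

128 mmol/L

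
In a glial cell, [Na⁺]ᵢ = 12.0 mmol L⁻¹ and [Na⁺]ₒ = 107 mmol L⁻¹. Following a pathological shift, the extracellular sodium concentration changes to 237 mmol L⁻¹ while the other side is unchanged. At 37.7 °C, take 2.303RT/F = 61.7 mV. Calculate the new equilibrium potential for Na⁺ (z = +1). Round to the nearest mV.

After the shift: [Na⁺]_out = 237, [Na⁺]_in = 12.0 mmol L⁻¹.
E_new = (61.7/1)·log₁₀(237/12.0) = 61.70 · (1.2956) = 79.94 mV

80 mV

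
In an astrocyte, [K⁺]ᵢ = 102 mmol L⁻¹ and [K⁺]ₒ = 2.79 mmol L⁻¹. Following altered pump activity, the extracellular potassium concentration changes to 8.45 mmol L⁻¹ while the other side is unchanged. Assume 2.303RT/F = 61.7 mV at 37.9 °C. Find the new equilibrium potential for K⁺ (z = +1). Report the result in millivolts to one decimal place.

After the shift: [K⁺]_out = 8.45, [K⁺]_in = 102 mmol L⁻¹.
E_new = (61.7/1)·log₁₀(8.45/102) = 61.70 · (-1.0817) = -66.74 mV

-66.7 mV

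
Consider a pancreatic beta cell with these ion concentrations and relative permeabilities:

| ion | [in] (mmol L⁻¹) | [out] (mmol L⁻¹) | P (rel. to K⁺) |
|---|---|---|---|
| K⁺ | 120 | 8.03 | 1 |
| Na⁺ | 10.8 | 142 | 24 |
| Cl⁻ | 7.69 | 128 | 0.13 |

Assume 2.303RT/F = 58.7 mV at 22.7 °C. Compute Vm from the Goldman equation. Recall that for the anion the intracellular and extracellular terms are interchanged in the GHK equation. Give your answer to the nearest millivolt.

55 mV

Vm = 58.7 · log₁₀[(Σ P·[cation]ₒ + Σ P·[anion]ᵢ) / (Σ P·[cation]ᵢ + Σ P·[anion]ₒ)]
Numerator = 1×8.03 + 24×142 + 0.13×7.69 = 3417
Denominator = 1×120 + 24×10.8 + 0.13×128 = 395.8
Vm = 58.7 · log₁₀(8.6324) = 58.7 × (0.9361) = 54.95 mV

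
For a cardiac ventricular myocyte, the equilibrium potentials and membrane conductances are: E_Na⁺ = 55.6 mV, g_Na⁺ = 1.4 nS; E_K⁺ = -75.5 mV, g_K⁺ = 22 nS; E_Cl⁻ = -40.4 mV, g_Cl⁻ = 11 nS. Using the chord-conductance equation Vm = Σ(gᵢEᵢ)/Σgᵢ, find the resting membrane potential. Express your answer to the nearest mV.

Σ gᵢEᵢ = 1.4·(55.6) + 22·(-75.5) + 11·(-40.4) = -2027.56
Σ gᵢ = 1.4 + 22 + 11 = 34.4
Vm = -2027.56 / 34.4 = -58.94 mV

-59 mV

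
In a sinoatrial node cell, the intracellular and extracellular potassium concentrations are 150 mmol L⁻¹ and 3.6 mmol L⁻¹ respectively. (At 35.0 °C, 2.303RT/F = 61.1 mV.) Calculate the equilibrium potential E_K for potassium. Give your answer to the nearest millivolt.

E = (61.1/z) · log₁₀([K⁺]_out/[K⁺]_in) with z = +1.
= (61.1/1) · log₁₀(3.6/150) = 61.10 · log₁₀(0.024)
= 61.10 · (-1.6198) = -98.97 mV

-99 mV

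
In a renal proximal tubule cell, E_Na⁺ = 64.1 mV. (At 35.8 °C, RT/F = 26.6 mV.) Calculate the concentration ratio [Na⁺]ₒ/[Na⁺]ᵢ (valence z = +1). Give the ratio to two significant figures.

11

ln([out]/[in]) = E·z/(26.6) = 64.1 × 1 / 26.6 = 2.4098
[out]/[in] = e^(2.4098) = 11.13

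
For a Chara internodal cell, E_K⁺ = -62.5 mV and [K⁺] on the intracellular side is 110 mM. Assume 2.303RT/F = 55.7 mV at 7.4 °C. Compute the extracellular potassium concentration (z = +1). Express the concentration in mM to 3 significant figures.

8.30 mM

Nernst: E = (55.7/1) · log₁₀([out]/[in]), so log₁₀([out]/[in]) = -62.5 × 1 / 55.7 = -1.1221.
[out]/[in] = 10^(-1.1221) = 0.07549.
[out] = 0.07549 × 110 = 8.304 mM.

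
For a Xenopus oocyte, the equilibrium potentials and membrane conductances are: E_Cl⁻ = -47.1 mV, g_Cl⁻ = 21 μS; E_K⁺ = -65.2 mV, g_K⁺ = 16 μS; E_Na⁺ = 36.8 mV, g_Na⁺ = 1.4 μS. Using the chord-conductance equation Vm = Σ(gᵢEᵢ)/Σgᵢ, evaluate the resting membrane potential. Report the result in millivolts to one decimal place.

Σ gᵢEᵢ = 21·(-47.1) + 16·(-65.2) + 1.4·(36.8) = -1980.78
Σ gᵢ = 21 + 16 + 1.4 = 38.4
Vm = -1980.78 / 38.4 = -51.58 mV

-51.6 mV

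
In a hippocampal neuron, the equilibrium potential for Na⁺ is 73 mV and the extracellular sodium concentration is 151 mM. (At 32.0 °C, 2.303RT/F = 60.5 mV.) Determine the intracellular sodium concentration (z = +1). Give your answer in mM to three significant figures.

Nernst: E = (60.5/1) · log₁₀([out]/[in]), so log₁₀([out]/[in]) = 73.0 × 1 / 60.5 = 1.2066.
[out]/[in] = 10^(1.2066) = 16.09.
[in] = 151 / 16.09 = 9.384 mM.

9.38 mM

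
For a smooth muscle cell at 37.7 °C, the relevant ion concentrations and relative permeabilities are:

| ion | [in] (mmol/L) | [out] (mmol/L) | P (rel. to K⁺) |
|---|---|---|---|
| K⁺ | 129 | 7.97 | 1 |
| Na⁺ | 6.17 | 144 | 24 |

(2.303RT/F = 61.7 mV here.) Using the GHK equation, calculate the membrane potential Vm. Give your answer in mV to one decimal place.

67.7 mV

Vm = 61.7 · log₁₀[(Σ P·[cation]ₒ + Σ P·[anion]ᵢ) / (Σ P·[cation]ᵢ + Σ P·[anion]ₒ)]
Numerator = 1×7.97 + 24×144 = 3464
Denominator = 1×129 + 24×6.17 = 277.1
Vm = 61.7 · log₁₀(12.502) = 61.7 × (1.0970) = 67.68 mV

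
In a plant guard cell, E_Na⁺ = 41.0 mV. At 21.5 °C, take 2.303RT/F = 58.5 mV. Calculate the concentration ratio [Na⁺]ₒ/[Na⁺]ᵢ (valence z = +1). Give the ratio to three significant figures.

5.02

log₁₀([out]/[in]) = E·z/(58.5) = 41.0 × 1 / 58.5 = 0.7009
[out]/[in] = 10^(0.7009) = 5.022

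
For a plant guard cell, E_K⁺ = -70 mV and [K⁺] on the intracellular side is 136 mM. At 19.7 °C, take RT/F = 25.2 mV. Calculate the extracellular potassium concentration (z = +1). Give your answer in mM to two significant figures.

8.5 mM

Nernst: E = (25.2/1) · ln([out]/[in]), so ln([out]/[in]) = -70.0 × 1 / 25.2 = -2.7778.
[out]/[in] = e^(-2.7778) = 0.06218.
[out] = 0.06218 × 136 = 8.456 mM.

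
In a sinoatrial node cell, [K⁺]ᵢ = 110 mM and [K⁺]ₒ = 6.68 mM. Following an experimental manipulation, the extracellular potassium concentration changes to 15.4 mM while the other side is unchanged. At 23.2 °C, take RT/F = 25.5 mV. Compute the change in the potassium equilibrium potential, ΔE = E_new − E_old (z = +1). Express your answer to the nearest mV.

E_old = (25.5/1)·ln(6.68/110) = -71.43 mV
E_new = (25.5/1)·ln(15.4/110) = -50.14 mV
ΔE = -50.14 − (-71.43) = 21.30 mV

21 mV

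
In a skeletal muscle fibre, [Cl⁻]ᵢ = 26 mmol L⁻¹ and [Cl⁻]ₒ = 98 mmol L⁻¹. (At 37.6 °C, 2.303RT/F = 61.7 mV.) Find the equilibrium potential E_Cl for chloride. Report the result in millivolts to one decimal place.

E = (61.7/z) · log₁₀([Cl⁻]_out/[Cl⁻]_in) with z = -1.
For an anion, dividing by z = -1 reverses the sign.
= (61.7/-1) · log₁₀(98/26) = -61.70 · log₁₀(3.769)
= -61.70 · (0.5763) = -35.55 mV

-35.6 mV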